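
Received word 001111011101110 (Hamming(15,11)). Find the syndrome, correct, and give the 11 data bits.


Syndrome = 0: no error detected

Data: 11101101110 (no errors)


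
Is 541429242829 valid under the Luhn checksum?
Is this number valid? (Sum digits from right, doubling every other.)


Luhn sum = 57
57 mod 10 = 7

Invalid (Luhn sum mod 10 = 7)


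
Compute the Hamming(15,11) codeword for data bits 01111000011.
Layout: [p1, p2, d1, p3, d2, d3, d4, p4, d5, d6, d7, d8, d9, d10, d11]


Parity bits: p1=0, p2=0, p3=1, p4=1

000111111000011


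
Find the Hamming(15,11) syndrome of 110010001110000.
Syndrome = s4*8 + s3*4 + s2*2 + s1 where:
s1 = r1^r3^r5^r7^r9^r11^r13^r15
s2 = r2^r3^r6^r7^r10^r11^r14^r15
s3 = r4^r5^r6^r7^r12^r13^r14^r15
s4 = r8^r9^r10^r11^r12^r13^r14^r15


s1=0, s2=1, s3=1, s4=1

Syndrome = 14 (error at position 14)


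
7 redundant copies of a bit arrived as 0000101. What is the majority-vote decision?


Ones: 2 out of 7
Threshold: 4

0 (2/7 voted 1)


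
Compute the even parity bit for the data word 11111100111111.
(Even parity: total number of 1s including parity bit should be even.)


Number of 1s in data: 12
Parity bit: 0

0


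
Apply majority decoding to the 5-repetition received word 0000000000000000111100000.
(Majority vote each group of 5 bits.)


Groups: 00000, 00000, 00000, 01111, 00000
Majority votes: 00010

00010


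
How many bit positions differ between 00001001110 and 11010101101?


XOR: 11011100011
Count of 1s: 7

7


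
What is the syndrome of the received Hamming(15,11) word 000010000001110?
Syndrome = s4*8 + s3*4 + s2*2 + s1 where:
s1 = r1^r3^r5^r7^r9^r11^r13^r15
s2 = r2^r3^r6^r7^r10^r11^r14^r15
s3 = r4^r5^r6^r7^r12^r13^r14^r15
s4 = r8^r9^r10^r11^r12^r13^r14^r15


s1=0, s2=1, s3=0, s4=1

Syndrome = 10 (error at position 10)


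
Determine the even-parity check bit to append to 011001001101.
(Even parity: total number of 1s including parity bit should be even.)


Number of 1s in data: 6
Parity bit: 0

0


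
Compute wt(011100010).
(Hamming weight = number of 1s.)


Counting 1s in 011100010

4


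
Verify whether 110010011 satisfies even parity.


Number of 1s: 5

No, parity error (5 ones)


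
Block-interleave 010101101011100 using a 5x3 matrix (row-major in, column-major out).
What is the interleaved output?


Matrix:
  010
  101
  101
  011
  100
Read columns: 011011001001110

011011001001110


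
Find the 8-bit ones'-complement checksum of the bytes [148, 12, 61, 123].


Sum = 344 mod 256 = 88
Complement = 167

167


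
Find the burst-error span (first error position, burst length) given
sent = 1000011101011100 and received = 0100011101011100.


XOR: 1100000000000000

Burst at position 0, length 2


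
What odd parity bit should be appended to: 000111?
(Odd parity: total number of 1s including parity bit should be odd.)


Number of 1s in data: 3
Parity bit: 0

0


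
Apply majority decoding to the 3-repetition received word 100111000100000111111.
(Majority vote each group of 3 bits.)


Groups: 100, 111, 000, 100, 000, 111, 111
Majority votes: 0100011

0100011


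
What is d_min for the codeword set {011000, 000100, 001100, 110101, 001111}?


Comparing all pairs, minimum distance: 1
Can detect 0 errors, correct 0 errors

1


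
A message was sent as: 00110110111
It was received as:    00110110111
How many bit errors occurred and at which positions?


XOR: 00000000000

0 errors (received matches sent)


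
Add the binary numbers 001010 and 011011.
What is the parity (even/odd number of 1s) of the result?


001010 = 10
011011 = 27
Sum = 37 = 100101
1s count = 3

odd parity (3 ones in 100101)


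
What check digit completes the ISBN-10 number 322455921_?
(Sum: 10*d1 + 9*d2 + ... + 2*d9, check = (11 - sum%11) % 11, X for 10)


Weighted sum: 191
191 mod 11 = 4

Check digit: 7


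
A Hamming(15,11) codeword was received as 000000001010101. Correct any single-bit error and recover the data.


Syndrome = 0: no error detected

Data: 00001010101 (no errors)


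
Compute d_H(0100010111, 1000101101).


XOR: 1100111010
Count of 1s: 6

6


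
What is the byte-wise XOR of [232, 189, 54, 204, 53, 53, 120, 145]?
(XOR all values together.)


XOR chain: 232 ^ 189 ^ 54 ^ 204 ^ 53 ^ 53 ^ 120 ^ 145 = 70

70


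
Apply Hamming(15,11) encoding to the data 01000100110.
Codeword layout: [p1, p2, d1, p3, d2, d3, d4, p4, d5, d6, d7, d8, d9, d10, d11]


Parity bits: p1=0, p2=0, p3=1, p4=1

000110010100110


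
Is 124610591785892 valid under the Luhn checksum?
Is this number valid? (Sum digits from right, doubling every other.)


Luhn sum = 61
61 mod 10 = 1

Invalid (Luhn sum mod 10 = 1)


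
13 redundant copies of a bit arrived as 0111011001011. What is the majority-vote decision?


Ones: 8 out of 13
Threshold: 7

1 (8/13 voted 1)


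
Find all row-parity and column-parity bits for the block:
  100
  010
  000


Row parities: 110
Column parities: 110

Row P: 110, Col P: 110, Corner: 0


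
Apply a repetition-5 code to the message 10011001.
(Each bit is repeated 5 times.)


Each bit -> 5 copies

1111100000000001111111111000000000011111


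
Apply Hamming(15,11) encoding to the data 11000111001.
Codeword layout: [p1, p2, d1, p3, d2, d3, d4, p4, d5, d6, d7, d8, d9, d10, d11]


Parity bits: p1=0, p2=0, p3=1, p4=0

001110000111001


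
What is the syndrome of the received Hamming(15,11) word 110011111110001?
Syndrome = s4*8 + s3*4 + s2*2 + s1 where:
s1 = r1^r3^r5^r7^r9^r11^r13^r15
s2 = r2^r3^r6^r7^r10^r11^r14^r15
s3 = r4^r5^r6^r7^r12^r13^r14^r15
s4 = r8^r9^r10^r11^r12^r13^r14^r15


s1=0, s2=0, s3=0, s4=1

Syndrome = 8 (error at position 8)


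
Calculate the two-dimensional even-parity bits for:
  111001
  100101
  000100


Row parities: 011
Column parities: 011000

Row P: 011, Col P: 011000, Corner: 0


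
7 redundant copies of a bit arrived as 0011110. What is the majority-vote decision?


Ones: 4 out of 7
Threshold: 4

1 (4/7 voted 1)


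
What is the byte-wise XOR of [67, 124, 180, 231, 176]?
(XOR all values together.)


XOR chain: 67 ^ 124 ^ 180 ^ 231 ^ 176 = 220

220


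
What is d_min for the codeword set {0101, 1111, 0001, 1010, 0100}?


Comparing all pairs, minimum distance: 1
Can detect 0 errors, correct 0 errors

1


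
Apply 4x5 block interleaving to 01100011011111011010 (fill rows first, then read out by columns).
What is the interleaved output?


Matrix:
  01100
  01101
  11110
  11010
Read columns: 00111111111000110100

00111111111000110100


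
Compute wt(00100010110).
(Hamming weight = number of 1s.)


Counting 1s in 00100010110

4


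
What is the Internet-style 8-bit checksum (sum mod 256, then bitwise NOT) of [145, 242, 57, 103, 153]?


Sum = 700 mod 256 = 188
Complement = 67

67


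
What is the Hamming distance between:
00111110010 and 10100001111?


XOR: 10011111101
Count of 1s: 8

8


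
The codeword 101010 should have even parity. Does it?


Number of 1s: 3

No, parity error (3 ones)


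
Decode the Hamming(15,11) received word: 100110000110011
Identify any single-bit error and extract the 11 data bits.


Syndrome = 0: no error detected

Data: 01000110011 (no errors)


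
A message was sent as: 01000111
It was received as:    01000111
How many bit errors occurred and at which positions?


XOR: 00000000

0 errors (received matches sent)


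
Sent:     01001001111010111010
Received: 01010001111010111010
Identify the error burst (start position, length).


XOR: 00011000000000000000

Burst at position 3, length 2


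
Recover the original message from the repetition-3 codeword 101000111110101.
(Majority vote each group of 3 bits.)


Groups: 101, 000, 111, 110, 101
Majority votes: 10111

10111


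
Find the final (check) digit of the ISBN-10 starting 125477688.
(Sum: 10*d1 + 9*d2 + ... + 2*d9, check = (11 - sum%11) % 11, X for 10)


Weighted sum: 237
237 mod 11 = 6

Check digit: 5


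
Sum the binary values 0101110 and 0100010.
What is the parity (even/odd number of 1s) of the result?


0101110 = 46
0100010 = 34
Sum = 80 = 1010000
1s count = 2

even parity (2 ones in 1010000)


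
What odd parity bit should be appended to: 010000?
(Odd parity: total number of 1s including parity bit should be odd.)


Number of 1s in data: 1
Parity bit: 0

0


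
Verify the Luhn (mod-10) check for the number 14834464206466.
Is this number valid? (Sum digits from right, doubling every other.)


Luhn sum = 55
55 mod 10 = 5

Invalid (Luhn sum mod 10 = 5)


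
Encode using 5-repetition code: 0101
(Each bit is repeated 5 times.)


Each bit -> 5 copies

00000111110000011111


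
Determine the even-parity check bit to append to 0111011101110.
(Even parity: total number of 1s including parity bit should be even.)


Number of 1s in data: 9
Parity bit: 1

1


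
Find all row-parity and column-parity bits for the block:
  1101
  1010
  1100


Row parities: 100
Column parities: 1011

Row P: 100, Col P: 1011, Corner: 1


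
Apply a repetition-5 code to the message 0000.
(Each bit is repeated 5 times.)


Each bit -> 5 copies

00000000000000000000


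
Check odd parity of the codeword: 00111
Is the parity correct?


Number of 1s: 3

Yes, parity is correct (3 ones)


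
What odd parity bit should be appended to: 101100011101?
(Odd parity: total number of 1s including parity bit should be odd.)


Number of 1s in data: 7
Parity bit: 0

0


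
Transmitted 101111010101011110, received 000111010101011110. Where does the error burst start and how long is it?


XOR: 101000000000000000

Burst at position 0, length 3


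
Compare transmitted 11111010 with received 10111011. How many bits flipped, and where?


XOR: 01000001

2 error(s) at position(s): 1, 7


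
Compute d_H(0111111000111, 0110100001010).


XOR: 0001011001101
Count of 1s: 6

6


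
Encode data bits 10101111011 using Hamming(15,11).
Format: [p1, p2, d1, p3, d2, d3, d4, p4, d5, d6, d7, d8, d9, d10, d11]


Parity bits: p1=0, p2=0, p3=0, p4=0

001001001111011


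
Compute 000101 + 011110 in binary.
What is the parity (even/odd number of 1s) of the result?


000101 = 5
011110 = 30
Sum = 35 = 100011
1s count = 3

odd parity (3 ones in 100011)


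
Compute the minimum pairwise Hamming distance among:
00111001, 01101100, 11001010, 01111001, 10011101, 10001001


Comparing all pairs, minimum distance: 1
Can detect 0 errors, correct 0 errors

1


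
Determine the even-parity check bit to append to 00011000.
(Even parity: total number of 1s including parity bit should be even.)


Number of 1s in data: 2
Parity bit: 0

0


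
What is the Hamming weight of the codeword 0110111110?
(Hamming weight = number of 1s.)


Counting 1s in 0110111110

7


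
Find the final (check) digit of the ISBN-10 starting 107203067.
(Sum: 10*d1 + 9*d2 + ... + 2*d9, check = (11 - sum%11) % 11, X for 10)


Weighted sum: 127
127 mod 11 = 6

Check digit: 5


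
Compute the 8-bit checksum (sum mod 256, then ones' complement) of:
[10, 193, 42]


Sum = 245 mod 256 = 245
Complement = 10

10


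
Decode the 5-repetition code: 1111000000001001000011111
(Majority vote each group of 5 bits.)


Groups: 11110, 00000, 00100, 10000, 11111
Majority votes: 10001

10001


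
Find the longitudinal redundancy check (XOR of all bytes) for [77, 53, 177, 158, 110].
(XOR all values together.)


XOR chain: 77 ^ 53 ^ 177 ^ 158 ^ 110 = 57

57


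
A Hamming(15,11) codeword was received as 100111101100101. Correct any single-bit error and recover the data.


Syndrome = 0: no error detected

Data: 01111100101 (no errors)


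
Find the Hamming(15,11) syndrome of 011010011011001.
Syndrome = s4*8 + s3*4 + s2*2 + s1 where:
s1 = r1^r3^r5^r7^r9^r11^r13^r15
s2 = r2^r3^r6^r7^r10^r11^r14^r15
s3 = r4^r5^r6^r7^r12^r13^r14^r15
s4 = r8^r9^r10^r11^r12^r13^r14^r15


s1=1, s2=0, s3=1, s4=1

Syndrome = 13 (error at position 13)


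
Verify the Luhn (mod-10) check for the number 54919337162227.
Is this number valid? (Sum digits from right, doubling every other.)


Luhn sum = 65
65 mod 10 = 5

Invalid (Luhn sum mod 10 = 5)


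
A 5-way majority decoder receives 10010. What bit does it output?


Ones: 2 out of 5
Threshold: 3

0 (2/5 voted 1)


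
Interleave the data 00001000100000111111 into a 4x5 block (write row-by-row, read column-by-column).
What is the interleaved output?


Matrix:
  00001
  00010
  00001
  11111
Read columns: 00010001000101011011

00010001000101011011


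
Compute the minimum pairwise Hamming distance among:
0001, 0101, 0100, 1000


Comparing all pairs, minimum distance: 1
Can detect 0 errors, correct 0 errors

1


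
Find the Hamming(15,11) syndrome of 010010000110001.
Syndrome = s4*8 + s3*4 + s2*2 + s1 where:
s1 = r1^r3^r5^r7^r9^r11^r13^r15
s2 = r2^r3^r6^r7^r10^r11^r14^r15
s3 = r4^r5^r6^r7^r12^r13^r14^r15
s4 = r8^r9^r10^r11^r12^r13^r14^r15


s1=1, s2=0, s3=0, s4=1

Syndrome = 9 (error at position 9)


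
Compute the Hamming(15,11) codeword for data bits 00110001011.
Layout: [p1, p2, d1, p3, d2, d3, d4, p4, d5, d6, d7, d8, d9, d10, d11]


Parity bits: p1=0, p2=0, p3=1, p4=1

000101110001011


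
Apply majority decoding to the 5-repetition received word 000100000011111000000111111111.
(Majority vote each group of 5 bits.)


Groups: 00010, 00000, 11111, 00000, 01111, 11111
Majority votes: 001011

001011


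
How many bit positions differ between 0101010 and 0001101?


XOR: 0100111
Count of 1s: 4

4


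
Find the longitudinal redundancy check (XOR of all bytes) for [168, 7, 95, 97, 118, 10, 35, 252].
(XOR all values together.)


XOR chain: 168 ^ 7 ^ 95 ^ 97 ^ 118 ^ 10 ^ 35 ^ 252 = 50

50


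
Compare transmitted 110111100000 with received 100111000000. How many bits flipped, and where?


XOR: 010000100000

2 error(s) at position(s): 1, 6


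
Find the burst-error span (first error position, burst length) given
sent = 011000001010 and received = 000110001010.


XOR: 011110000000

Burst at position 1, length 4


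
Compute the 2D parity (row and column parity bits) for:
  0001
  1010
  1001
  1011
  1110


Row parities: 10011
Column parities: 0111

Row P: 10011, Col P: 0111, Corner: 1


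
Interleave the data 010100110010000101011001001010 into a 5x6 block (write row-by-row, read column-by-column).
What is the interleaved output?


Matrix:
  010100
  110010
  000101
  011001
  001010
Read columns: 010001101000011101000100100110

010001101000011101000100100110


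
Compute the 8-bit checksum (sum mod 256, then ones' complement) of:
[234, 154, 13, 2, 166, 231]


Sum = 800 mod 256 = 32
Complement = 223

223


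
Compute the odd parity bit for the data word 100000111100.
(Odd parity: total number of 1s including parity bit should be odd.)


Number of 1s in data: 5
Parity bit: 0

0


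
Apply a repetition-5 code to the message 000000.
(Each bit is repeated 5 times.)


Each bit -> 5 copies

000000000000000000000000000000


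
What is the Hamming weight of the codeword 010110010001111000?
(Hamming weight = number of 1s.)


Counting 1s in 010110010001111000

8


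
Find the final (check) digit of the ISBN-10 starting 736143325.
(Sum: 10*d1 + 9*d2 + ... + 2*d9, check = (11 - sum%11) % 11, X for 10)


Weighted sum: 219
219 mod 11 = 10

Check digit: 1


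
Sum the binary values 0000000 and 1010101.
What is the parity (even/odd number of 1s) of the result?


0000000 = 0
1010101 = 85
Sum = 85 = 1010101
1s count = 4

even parity (4 ones in 1010101)


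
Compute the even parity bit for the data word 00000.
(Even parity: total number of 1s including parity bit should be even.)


Number of 1s in data: 0
Parity bit: 0

0


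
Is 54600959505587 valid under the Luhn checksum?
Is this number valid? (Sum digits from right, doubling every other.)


Luhn sum = 48
48 mod 10 = 8

Invalid (Luhn sum mod 10 = 8)


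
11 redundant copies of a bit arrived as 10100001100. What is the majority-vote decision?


Ones: 4 out of 11
Threshold: 6

0 (4/11 voted 1)


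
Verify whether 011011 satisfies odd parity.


Number of 1s: 4

No, parity error (4 ones)


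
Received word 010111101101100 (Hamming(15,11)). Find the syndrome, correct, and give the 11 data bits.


Syndrome = 0: no error detected

Data: 01111101100 (no errors)


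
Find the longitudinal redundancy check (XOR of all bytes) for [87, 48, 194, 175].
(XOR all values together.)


XOR chain: 87 ^ 48 ^ 194 ^ 175 = 10

10


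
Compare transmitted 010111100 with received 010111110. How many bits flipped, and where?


XOR: 000000010

1 error(s) at position(s): 7


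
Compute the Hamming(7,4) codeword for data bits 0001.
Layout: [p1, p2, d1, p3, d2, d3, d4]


Parity bits: p1=1, p2=1, p3=1

1101001


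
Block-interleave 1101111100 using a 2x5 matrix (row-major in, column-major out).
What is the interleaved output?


Matrix:
  11011
  11100
Read columns: 1111011010

1111011010


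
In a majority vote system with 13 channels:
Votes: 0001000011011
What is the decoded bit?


Ones: 5 out of 13
Threshold: 7

0 (5/13 voted 1)


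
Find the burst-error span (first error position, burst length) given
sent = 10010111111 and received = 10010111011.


XOR: 00000000100

Burst at position 8, length 1


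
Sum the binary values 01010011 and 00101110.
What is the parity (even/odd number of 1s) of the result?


01010011 = 83
00101110 = 46
Sum = 129 = 10000001
1s count = 2

even parity (2 ones in 10000001)


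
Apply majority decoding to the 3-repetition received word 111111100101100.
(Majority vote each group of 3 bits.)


Groups: 111, 111, 100, 101, 100
Majority votes: 11010

11010


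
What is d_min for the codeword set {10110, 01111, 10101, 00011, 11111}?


Comparing all pairs, minimum distance: 1
Can detect 0 errors, correct 0 errors

1


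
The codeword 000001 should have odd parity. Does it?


Number of 1s: 1

Yes, parity is correct (1 ones)


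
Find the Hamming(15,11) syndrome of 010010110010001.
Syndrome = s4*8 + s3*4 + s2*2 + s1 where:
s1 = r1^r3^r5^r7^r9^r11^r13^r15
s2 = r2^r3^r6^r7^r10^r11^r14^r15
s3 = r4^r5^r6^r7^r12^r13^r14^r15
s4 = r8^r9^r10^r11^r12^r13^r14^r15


s1=0, s2=0, s3=1, s4=1

Syndrome = 12 (error at position 12)


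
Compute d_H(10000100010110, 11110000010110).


XOR: 01110100000000
Count of 1s: 4

4


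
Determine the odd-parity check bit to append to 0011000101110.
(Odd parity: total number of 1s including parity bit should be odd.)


Number of 1s in data: 6
Parity bit: 1

1


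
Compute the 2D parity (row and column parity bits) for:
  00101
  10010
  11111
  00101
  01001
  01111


Row parities: 001000
Column parities: 01011

Row P: 001000, Col P: 01011, Corner: 1


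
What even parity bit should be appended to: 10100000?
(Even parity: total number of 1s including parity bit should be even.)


Number of 1s in data: 2
Parity bit: 0

0


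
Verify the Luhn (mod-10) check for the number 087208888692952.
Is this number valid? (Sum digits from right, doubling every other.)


Luhn sum = 76
76 mod 10 = 6

Invalid (Luhn sum mod 10 = 6)


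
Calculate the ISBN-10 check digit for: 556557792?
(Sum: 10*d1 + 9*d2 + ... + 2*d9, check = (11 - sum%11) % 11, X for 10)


Weighted sum: 302
302 mod 11 = 5

Check digit: 6


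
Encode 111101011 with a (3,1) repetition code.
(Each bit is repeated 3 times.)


Each bit -> 3 copies

111111111111000111000111111


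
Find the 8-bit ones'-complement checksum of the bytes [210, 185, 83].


Sum = 478 mod 256 = 222
Complement = 33

33


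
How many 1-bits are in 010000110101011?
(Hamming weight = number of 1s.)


Counting 1s in 010000110101011

7


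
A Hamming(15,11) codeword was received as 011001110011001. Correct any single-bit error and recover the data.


Syndrome = 0: no error detected

Data: 10110011001 (no errors)


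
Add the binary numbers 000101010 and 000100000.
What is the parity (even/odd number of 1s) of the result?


000101010 = 42
000100000 = 32
Sum = 74 = 1001010
1s count = 3

odd parity (3 ones in 1001010)


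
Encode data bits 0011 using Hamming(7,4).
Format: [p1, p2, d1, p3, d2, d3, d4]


Parity bits: p1=1, p2=0, p3=0

1000011


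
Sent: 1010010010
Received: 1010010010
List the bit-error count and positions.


XOR: 0000000000

0 errors (received matches sent)


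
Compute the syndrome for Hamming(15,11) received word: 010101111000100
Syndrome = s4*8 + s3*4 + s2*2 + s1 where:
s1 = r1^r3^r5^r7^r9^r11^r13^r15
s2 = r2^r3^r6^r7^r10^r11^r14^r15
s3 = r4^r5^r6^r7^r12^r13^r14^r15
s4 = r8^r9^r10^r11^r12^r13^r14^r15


s1=1, s2=1, s3=0, s4=1

Syndrome = 11 (error at position 11)


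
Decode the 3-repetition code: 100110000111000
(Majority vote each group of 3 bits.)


Groups: 100, 110, 000, 111, 000
Majority votes: 01010

01010


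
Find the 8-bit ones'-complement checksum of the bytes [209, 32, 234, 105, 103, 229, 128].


Sum = 1040 mod 256 = 16
Complement = 239

239


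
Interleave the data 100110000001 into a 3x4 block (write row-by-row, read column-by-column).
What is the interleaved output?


Matrix:
  1001
  1000
  0001
Read columns: 110000000101

110000000101


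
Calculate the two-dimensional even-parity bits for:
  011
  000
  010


Row parities: 001
Column parities: 001

Row P: 001, Col P: 001, Corner: 1


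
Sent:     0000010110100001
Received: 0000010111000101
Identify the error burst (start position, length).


XOR: 0000000001100100

Burst at position 9, length 5


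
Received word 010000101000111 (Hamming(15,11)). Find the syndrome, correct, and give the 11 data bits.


Syndrome = 0: no error detected

Data: 00011000111 (no errors)


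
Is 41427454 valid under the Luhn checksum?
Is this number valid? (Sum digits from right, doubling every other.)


Luhn sum = 33
33 mod 10 = 3

Invalid (Luhn sum mod 10 = 3)


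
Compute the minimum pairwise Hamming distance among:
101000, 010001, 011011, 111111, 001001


Comparing all pairs, minimum distance: 2
Can detect 1 errors, correct 0 errors

2


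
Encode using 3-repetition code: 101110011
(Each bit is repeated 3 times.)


Each bit -> 3 copies

111000111111111000000111111


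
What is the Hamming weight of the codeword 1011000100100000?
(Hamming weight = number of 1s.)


Counting 1s in 1011000100100000

5


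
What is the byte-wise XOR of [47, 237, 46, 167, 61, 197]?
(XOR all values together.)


XOR chain: 47 ^ 237 ^ 46 ^ 167 ^ 61 ^ 197 = 179

179


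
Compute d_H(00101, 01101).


XOR: 01000
Count of 1s: 1

1


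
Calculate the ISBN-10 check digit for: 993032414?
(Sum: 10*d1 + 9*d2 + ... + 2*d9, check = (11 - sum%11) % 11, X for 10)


Weighted sum: 250
250 mod 11 = 8

Check digit: 3


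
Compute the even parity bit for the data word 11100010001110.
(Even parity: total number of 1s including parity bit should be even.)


Number of 1s in data: 7
Parity bit: 1

1


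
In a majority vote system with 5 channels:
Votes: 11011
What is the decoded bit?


Ones: 4 out of 5
Threshold: 3

1 (4/5 voted 1)


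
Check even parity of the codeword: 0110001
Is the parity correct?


Number of 1s: 3

No, parity error (3 ones)


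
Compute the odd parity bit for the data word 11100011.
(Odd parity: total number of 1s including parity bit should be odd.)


Number of 1s in data: 5
Parity bit: 0

0


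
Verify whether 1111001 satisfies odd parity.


Number of 1s: 5

Yes, parity is correct (5 ones)


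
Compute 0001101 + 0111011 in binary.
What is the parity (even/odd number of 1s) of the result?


0001101 = 13
0111011 = 59
Sum = 72 = 1001000
1s count = 2

even parity (2 ones in 1001000)


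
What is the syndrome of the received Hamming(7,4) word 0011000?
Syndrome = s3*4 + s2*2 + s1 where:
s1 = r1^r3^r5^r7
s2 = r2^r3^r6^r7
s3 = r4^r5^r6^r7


s1=1, s2=1, s3=1

Syndrome = 7 (error at position 7)


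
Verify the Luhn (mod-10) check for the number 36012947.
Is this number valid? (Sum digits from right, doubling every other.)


Luhn sum = 41
41 mod 10 = 1

Invalid (Luhn sum mod 10 = 1)


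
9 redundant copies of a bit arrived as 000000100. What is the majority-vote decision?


Ones: 1 out of 9
Threshold: 5

0 (1/9 voted 1)


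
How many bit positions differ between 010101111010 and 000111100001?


XOR: 010010011011
Count of 1s: 6

6


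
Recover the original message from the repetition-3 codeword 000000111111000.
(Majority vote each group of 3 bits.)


Groups: 000, 000, 111, 111, 000
Majority votes: 00110

00110


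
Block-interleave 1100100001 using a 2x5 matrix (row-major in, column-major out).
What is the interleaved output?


Matrix:
  11001
  00001
Read columns: 1010000011

1010000011


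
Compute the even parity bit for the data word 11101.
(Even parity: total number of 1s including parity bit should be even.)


Number of 1s in data: 4
Parity bit: 0

0


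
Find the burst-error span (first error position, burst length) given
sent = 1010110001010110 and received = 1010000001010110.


XOR: 0000110000000000

Burst at position 4, length 2


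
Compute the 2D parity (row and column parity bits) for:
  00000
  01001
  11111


Row parities: 001
Column parities: 10110

Row P: 001, Col P: 10110, Corner: 1


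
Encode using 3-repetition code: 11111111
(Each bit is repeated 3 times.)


Each bit -> 3 copies

111111111111111111111111


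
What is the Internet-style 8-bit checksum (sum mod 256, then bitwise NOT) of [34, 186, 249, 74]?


Sum = 543 mod 256 = 31
Complement = 224

224


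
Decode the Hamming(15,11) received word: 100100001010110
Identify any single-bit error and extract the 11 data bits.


Syndrome = 4: error at position 4

Data: 00001010110 (corrected bit 4)


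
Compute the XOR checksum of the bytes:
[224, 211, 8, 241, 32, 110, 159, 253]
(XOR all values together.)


XOR chain: 224 ^ 211 ^ 8 ^ 241 ^ 32 ^ 110 ^ 159 ^ 253 = 230

230


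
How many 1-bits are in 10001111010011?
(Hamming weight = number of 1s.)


Counting 1s in 10001111010011

8


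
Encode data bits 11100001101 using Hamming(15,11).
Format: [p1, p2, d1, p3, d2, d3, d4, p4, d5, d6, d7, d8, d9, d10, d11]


Parity bits: p1=0, p2=1, p3=1, p4=1

011111010001101


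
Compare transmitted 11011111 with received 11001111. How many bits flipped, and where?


XOR: 00010000

1 error(s) at position(s): 3


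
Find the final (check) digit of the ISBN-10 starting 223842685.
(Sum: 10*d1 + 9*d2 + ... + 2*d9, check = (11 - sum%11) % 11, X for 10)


Weighted sum: 210
210 mod 11 = 1

Check digit: X


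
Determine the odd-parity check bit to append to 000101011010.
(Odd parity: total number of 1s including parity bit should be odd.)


Number of 1s in data: 5
Parity bit: 0

0


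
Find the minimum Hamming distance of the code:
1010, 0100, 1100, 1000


Comparing all pairs, minimum distance: 1
Can detect 0 errors, correct 0 errors

1


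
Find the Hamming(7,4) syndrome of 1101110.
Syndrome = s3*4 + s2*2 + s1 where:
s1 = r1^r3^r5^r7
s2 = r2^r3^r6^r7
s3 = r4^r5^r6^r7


s1=0, s2=0, s3=1

Syndrome = 4 (error at position 4)


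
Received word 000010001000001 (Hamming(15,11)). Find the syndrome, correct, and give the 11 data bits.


Syndrome = 3: error at position 3

Data: 11001000001 (corrected bit 3)


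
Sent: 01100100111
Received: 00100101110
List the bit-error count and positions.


XOR: 01000001001

3 error(s) at position(s): 1, 7, 10


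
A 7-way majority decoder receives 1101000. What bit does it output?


Ones: 3 out of 7
Threshold: 4

0 (3/7 voted 1)


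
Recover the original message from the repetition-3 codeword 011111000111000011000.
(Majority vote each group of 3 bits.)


Groups: 011, 111, 000, 111, 000, 011, 000
Majority votes: 1101010

1101010


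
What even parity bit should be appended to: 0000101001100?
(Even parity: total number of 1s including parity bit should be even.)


Number of 1s in data: 4
Parity bit: 0

0


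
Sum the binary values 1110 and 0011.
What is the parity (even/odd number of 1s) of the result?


1110 = 14
0011 = 3
Sum = 17 = 10001
1s count = 2

even parity (2 ones in 10001)


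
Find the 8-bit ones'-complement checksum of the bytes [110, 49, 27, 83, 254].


Sum = 523 mod 256 = 11
Complement = 244

244


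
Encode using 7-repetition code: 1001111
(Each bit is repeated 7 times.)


Each bit -> 7 copies

1111111000000000000001111111111111111111111111111


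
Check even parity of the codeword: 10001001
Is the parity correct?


Number of 1s: 3

No, parity error (3 ones)


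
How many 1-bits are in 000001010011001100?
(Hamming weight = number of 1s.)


Counting 1s in 000001010011001100

6


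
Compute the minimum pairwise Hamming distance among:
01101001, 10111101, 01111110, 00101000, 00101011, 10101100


Comparing all pairs, minimum distance: 2
Can detect 1 errors, correct 0 errors

2


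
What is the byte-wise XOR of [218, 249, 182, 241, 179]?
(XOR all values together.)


XOR chain: 218 ^ 249 ^ 182 ^ 241 ^ 179 = 215

215


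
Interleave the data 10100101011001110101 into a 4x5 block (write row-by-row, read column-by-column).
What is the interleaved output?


Matrix:
  10100
  10101
  10011
  10101
Read columns: 11110000110100100111

11110000110100100111


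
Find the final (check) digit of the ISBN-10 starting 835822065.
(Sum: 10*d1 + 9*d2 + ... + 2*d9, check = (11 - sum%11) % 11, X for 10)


Weighted sum: 253
253 mod 11 = 0

Check digit: 0


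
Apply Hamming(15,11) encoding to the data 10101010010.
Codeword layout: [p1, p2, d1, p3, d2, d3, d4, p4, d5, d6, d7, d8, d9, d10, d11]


Parity bits: p1=1, p2=0, p3=0, p4=1

101001011010010


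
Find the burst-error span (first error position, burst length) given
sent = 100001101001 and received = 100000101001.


XOR: 000001000000

Burst at position 5, length 1


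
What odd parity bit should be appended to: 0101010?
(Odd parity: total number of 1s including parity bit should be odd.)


Number of 1s in data: 3
Parity bit: 0

0


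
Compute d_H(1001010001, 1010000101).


XOR: 0011010100
Count of 1s: 4

4


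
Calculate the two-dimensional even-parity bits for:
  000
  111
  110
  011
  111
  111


Row parities: 010011
Column parities: 010

Row P: 010011, Col P: 010, Corner: 1


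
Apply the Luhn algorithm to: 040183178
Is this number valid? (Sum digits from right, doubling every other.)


Luhn sum = 38
38 mod 10 = 8

Invalid (Luhn sum mod 10 = 8)


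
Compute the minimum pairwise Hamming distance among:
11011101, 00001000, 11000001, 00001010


Comparing all pairs, minimum distance: 1
Can detect 0 errors, correct 0 errors

1


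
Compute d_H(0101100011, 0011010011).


XOR: 0110110000
Count of 1s: 4

4


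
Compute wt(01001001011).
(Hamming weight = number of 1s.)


Counting 1s in 01001001011

5


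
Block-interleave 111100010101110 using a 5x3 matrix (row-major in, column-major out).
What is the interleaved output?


Matrix:
  111
  100
  010
  101
  110
Read columns: 110111010110010

110111010110010


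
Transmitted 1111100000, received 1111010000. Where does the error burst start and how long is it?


XOR: 0000110000

Burst at position 4, length 2


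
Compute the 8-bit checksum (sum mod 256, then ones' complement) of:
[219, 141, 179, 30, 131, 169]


Sum = 869 mod 256 = 101
Complement = 154

154


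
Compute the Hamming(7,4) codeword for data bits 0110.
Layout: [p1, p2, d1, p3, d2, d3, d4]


Parity bits: p1=1, p2=1, p3=0

1100110


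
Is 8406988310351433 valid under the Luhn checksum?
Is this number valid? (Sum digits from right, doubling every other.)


Luhn sum = 72
72 mod 10 = 2

Invalid (Luhn sum mod 10 = 2)


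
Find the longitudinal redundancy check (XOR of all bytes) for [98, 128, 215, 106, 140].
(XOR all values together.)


XOR chain: 98 ^ 128 ^ 215 ^ 106 ^ 140 = 211

211


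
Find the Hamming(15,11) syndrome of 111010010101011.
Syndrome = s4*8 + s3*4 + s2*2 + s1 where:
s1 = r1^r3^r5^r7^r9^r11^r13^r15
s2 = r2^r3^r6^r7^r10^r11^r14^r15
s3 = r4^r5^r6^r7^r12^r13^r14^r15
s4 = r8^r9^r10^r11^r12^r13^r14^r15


s1=0, s2=1, s3=0, s4=1

Syndrome = 10 (error at position 10)


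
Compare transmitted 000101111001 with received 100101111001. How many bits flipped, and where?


XOR: 100000000000

1 error(s) at position(s): 0


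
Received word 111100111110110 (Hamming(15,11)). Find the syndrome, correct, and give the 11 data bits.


Syndrome = 0: no error detected

Data: 10011110110 (no errors)


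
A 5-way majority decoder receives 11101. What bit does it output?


Ones: 4 out of 5
Threshold: 3

1 (4/5 voted 1)


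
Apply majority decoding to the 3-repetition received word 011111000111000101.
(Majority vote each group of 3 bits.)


Groups: 011, 111, 000, 111, 000, 101
Majority votes: 110101

110101


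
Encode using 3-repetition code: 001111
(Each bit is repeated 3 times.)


Each bit -> 3 copies

000000111111111111


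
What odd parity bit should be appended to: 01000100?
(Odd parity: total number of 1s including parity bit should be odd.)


Number of 1s in data: 2
Parity bit: 1

1


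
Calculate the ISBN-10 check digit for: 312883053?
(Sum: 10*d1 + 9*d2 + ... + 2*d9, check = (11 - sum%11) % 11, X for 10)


Weighted sum: 195
195 mod 11 = 8

Check digit: 3


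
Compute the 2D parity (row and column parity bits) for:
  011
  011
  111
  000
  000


Row parities: 00100
Column parities: 111

Row P: 00100, Col P: 111, Corner: 1


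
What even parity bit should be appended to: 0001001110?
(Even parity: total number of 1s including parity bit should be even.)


Number of 1s in data: 4
Parity bit: 0

0


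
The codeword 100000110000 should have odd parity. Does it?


Number of 1s: 3

Yes, parity is correct (3 ones)


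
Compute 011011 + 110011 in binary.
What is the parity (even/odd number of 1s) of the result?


011011 = 27
110011 = 51
Sum = 78 = 1001110
1s count = 4

even parity (4 ones in 1001110)


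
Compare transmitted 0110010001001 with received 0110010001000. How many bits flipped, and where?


XOR: 0000000000001

1 error(s) at position(s): 12


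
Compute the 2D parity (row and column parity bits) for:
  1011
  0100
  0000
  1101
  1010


Row parities: 11010
Column parities: 1000

Row P: 11010, Col P: 1000, Corner: 1


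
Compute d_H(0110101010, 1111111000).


XOR: 1001010010
Count of 1s: 4

4


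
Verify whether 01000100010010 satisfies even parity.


Number of 1s: 4

Yes, parity is correct (4 ones)


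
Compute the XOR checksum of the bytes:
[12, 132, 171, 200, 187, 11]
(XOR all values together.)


XOR chain: 12 ^ 132 ^ 171 ^ 200 ^ 187 ^ 11 = 91

91


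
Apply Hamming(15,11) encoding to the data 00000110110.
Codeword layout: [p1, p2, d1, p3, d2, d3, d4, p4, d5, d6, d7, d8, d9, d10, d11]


Parity bits: p1=0, p2=1, p3=0, p4=0

010000000110110


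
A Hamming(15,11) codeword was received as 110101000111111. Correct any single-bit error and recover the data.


Syndrome = 0: no error detected

Data: 00100111111 (no errors)


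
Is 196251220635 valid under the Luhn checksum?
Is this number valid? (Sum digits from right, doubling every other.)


Luhn sum = 41
41 mod 10 = 1

Invalid (Luhn sum mod 10 = 1)


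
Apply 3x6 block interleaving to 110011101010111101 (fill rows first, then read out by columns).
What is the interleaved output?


Matrix:
  110011
  101010
  111101
Read columns: 111101011001110101

111101011001110101


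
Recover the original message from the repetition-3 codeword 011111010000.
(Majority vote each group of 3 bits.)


Groups: 011, 111, 010, 000
Majority votes: 1100

1100


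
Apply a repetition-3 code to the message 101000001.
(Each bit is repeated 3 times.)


Each bit -> 3 copies

111000111000000000000000111


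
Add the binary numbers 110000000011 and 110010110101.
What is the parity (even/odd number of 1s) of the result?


110000000011 = 3075
110010110101 = 3253
Sum = 6328 = 1100010111000
1s count = 6

even parity (6 ones in 1100010111000)


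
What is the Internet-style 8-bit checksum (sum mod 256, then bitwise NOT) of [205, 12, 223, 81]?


Sum = 521 mod 256 = 9
Complement = 246

246


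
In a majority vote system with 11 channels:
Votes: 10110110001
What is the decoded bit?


Ones: 6 out of 11
Threshold: 6

1 (6/11 voted 1)


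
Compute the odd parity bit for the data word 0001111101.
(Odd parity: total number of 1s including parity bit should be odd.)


Number of 1s in data: 6
Parity bit: 1

1


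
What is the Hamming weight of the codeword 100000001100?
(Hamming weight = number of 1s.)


Counting 1s in 100000001100

3


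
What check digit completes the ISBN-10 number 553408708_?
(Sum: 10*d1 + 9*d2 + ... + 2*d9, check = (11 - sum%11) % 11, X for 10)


Weighted sum: 231
231 mod 11 = 0

Check digit: 0


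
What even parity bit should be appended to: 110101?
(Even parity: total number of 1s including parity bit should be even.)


Number of 1s in data: 4
Parity bit: 0

0


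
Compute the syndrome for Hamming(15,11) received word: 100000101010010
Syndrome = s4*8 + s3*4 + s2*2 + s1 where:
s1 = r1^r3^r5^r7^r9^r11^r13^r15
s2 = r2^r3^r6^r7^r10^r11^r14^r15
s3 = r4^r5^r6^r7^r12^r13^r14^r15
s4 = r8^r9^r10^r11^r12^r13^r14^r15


s1=0, s2=1, s3=0, s4=1

Syndrome = 10 (error at position 10)


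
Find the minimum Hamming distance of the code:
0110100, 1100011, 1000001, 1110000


Comparing all pairs, minimum distance: 2
Can detect 1 errors, correct 0 errors

2


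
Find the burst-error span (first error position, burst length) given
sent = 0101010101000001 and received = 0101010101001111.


XOR: 0000000000001110

Burst at position 12, length 3


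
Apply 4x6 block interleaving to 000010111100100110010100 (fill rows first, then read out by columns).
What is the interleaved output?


Matrix:
  000010
  111100
  100110
  010100
Read columns: 011001010100011110100000

011001010100011110100000


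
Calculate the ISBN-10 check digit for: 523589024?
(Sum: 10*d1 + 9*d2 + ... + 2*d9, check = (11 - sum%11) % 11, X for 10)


Weighted sum: 234
234 mod 11 = 3

Check digit: 8


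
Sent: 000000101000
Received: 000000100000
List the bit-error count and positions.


XOR: 000000001000

1 error(s) at position(s): 8


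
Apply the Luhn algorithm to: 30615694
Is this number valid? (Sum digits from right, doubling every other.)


Luhn sum = 30
30 mod 10 = 0

Valid (Luhn sum mod 10 = 0)


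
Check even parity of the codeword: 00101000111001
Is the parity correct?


Number of 1s: 6

Yes, parity is correct (6 ones)


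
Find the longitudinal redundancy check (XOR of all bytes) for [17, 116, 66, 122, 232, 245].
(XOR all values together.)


XOR chain: 17 ^ 116 ^ 66 ^ 122 ^ 232 ^ 245 = 64

64


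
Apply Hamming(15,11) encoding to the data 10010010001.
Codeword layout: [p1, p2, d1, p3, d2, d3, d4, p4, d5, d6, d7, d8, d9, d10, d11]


Parity bits: p1=0, p2=0, p3=0, p4=0

001000100010001


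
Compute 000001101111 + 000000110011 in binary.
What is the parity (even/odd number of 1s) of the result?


000001101111 = 111
000000110011 = 51
Sum = 162 = 10100010
1s count = 3

odd parity (3 ones in 10100010)
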